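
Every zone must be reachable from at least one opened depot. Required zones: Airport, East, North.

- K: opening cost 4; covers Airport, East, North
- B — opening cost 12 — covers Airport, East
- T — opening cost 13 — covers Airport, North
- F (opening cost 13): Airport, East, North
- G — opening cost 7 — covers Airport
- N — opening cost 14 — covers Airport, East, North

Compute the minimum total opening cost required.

4

K alone covers Airport, East, North — every zone.
Total opening cost: 4.
No cover costs less than 4.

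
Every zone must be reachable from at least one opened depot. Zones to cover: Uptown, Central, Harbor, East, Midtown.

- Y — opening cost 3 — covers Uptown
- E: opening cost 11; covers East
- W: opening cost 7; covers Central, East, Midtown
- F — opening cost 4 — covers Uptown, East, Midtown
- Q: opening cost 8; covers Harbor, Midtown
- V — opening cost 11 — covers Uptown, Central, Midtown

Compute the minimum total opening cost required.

18

Choose Y, W, and Q: together they cover Uptown, Central, Harbor, East, Midtown — every zone.
Total opening cost: 3 + 7 + 8 = 18.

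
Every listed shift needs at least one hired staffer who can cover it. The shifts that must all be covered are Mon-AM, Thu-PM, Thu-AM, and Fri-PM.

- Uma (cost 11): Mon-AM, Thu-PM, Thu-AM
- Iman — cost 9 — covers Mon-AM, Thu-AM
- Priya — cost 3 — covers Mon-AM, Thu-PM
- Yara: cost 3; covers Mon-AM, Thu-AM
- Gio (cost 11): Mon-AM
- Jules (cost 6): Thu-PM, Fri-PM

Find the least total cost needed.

The greedy cost-per-new-shift heuristic would pick Priya, Yara, and Jules for 12, but a cheaper cover exists.
Choose Yara and Jules: together they cover Mon-AM, Thu-PM, Thu-AM, Fri-PM — every shift.
Total cost: 3 + 6 = 9.
No cover costs less than 9.

9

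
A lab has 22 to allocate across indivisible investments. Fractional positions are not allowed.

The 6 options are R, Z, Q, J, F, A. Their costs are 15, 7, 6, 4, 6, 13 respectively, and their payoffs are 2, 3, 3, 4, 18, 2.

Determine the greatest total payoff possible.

25

This is a 0-1 knapsack instance.
Z + Q + F: cost 7 + 6 + 6 = 19 ≤ 22, payoff 3 + 3 + 18 = 24.
Q + J + F: cost 6 + 4 + 6 = 16 ≤ 22, payoff 3 + 4 + 18 = 25.
Z + J + F: cost 7 + 4 + 6 = 17 ≤ 22, payoff 3 + 4 + 18 = 25.
The maximum payoff is 25; one optimal choice is Q, J, and F.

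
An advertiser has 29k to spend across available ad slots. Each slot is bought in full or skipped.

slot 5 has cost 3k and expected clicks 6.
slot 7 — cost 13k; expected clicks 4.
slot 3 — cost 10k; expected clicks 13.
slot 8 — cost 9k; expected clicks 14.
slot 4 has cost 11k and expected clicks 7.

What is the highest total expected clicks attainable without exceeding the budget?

33

This is a 0-1 knapsack instance.
Allowing fractional choices, the relaxed optimum would be about 37.5, but ad slots are indivisible.
slot 3 + slot 8: cost 10 + 9 = 19 ≤ 29, expected clicks 13 + 14 = 27.
slot 5 + slot 3 + slot 8: cost 3 + 10 + 9 = 22 ≤ 29, expected clicks 6 + 13 + 14 = 33.
Best is slot 5, slot 3, and slot 8 with total expected clicks 33.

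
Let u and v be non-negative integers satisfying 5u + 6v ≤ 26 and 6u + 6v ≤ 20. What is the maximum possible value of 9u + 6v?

27

(u,v)=(3,0): 5·3+6·0=15≤26, 6·3+6·0=18≤20, objective 27.
(u,v)=(2,1): 5·2+6·1=16≤26, 6·2+6·1=18≤20, objective 24.
(u,v)=(2,0): 5·2+6·0=10≤26, 6·2+6·0=12≤20, objective 18.
Maximum is 27 at (u,v)=(3,0).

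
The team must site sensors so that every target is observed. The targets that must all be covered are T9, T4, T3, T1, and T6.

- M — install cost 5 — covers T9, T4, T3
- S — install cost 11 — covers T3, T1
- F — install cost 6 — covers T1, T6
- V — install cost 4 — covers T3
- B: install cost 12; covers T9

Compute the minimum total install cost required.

11

Choose M and F: together they cover T9, T4, T3, T1, T6 — every target.
Total install cost: 5 + 6 = 11.
No cover costs less than 11.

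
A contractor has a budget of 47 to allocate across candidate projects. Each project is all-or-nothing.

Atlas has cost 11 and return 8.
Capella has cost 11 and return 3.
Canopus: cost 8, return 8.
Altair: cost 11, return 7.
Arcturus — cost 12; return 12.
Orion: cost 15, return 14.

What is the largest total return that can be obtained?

Allowing fractional choices, the relaxed optimum would be about 42.6, but projects are indivisible.
Atlas + Canopus + Arcturus + Orion: cost 11 + 8 + 12 + 15 = 46 ≤ 47, return 8 + 8 + 12 + 14 = 42.
Canopus + Altair + Arcturus + Orion: cost 8 + 11 + 12 + 15 = 46 ≤ 47, return 8 + 7 + 12 + 14 = 41.
Best is Atlas, Canopus, Arcturus, and Orion with total return 42.

42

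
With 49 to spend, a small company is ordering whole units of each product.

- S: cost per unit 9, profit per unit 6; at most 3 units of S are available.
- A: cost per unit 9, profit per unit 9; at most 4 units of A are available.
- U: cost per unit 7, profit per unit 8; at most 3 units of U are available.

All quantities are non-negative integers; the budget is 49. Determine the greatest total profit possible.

Take 3×A and 3×U: cost 48 ≤ 49, profit 3·9 + 3·8 = 51.
U has the best ratio (8/7) and is taken to its limit of 3; remaining capacity is filled optimally with the others.

51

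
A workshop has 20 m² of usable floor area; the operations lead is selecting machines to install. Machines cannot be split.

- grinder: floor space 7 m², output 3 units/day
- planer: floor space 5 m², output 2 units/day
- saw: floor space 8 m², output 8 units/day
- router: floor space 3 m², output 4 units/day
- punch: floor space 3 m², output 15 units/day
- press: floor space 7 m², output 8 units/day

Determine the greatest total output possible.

31

This is an integer program with binary decision variables.
saw + punch + press: floor space 8 + 3 + 7 = 18 ≤ 20, output 8 + 15 + 8 = 31.
grinder + router + punch + press: floor space 7 + 3 + 3 + 7 = 20 ≤ 20, output 3 + 4 + 15 + 8 = 30.
planer + router + punch + press: floor space 5 + 3 + 3 + 7 = 18 ≤ 20, output 2 + 4 + 15 + 8 = 29.
Best is saw, punch, and press with total output 31.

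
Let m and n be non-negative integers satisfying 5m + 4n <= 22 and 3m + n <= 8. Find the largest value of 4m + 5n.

25

(m,n)=(0,5): 5·0+4·5=20≤22, 3·0+1·5=5≤8, objective 25.
(m,n)=(1,4): 5·1+4·4=21≤22, 3·1+1·4=7≤8, objective 24.
(m,n)=(0,4): 5·0+4·4=16≤22, 3·0+1·4=4≤8, objective 20.
The best lattice point is (0,5), giving 25.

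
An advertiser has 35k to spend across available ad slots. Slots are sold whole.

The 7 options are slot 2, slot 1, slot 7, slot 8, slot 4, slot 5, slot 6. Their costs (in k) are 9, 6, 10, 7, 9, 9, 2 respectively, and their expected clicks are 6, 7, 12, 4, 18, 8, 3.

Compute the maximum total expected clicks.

45

Take slot 1, slot 7, slot 4, and slot 5: cost 6 + 10 + 9 + 9 = 34 ≤ 35, expected clicks 7 + 12 + 18 + 8 = 45.
No other feasible combination does better.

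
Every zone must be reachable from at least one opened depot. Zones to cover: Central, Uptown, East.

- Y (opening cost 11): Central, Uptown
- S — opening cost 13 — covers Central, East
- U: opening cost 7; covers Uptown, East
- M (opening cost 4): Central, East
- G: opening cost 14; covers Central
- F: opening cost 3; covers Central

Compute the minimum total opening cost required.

10

The greedy cost-per-new-zone heuristic would pick M and U for 11, but a cheaper cover exists.
Choose U and F: together they cover Central, Uptown, East — every zone.
Total opening cost: 7 + 3 = 10.
No cover costs less than 10.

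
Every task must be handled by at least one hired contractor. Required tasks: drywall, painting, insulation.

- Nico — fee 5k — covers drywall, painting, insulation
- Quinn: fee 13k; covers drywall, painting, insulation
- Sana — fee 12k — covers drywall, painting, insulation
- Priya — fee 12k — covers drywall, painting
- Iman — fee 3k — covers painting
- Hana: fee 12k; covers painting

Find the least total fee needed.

This is an integer covering problem.
Nico alone covers drywall, painting, insulation — every task.
Total fee: 5.
No cover costs less than 5.

5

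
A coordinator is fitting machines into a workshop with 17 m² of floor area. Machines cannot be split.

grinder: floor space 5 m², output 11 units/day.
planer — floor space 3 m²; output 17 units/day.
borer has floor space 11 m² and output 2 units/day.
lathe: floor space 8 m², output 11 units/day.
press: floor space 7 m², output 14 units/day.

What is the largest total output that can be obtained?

42

Treat it as a binary knapsack problem.
Take grinder, planer, and press: floor space 5 + 3 + 7 = 15 ≤ 17, output 11 + 17 + 14 = 42.
No other feasible combination does better.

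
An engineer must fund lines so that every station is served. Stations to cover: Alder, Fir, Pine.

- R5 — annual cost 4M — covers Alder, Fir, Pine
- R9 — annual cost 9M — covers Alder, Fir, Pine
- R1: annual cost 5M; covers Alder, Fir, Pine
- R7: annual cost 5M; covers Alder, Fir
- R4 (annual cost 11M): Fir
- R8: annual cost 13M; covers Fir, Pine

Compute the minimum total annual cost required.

4

R5 alone covers Alder, Fir, Pine — every station.
Total annual cost: 4.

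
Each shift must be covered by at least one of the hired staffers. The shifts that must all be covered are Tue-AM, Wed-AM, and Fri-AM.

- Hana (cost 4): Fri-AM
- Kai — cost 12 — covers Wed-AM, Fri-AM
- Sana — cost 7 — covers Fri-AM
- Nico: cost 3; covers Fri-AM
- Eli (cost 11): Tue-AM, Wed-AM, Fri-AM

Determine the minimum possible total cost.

The greedy cost-per-new-shift heuristic would pick Nico and Eli for 14, but a cheaper cover exists.
Eli alone covers Tue-AM, Wed-AM, Fri-AM — every shift.
Total cost: 11.
No cover costs less than 11.

11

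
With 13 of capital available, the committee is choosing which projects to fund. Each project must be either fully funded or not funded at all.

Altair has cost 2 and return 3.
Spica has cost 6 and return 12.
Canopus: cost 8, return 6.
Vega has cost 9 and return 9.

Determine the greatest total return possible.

This is a 0-1 knapsack instance.
Allowing fractional choices, the relaxed optimum would be about 20.0, but projects are indivisible.
Spica: cost 6 ≤ 13, return 12.
Altair + Spica: cost 2 + 6 = 8 ≤ 13, return 3 + 12 = 15.
Best is Altair and Spica with total return 15.

15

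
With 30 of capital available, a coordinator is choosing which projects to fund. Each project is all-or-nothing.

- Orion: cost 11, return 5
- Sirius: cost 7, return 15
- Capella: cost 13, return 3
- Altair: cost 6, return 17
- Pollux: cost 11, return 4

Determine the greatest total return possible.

Treat it as a binary knapsack problem.
Orion + Sirius + Altair: cost 11 + 7 + 6 = 24 ≤ 30, return 5 + 15 + 17 = 37.
Sirius + Capella + Altair: cost 7 + 13 + 6 = 26 ≤ 30, return 15 + 3 + 17 = 35.
Sirius + Altair + Pollux: cost 7 + 6 + 11 = 24 ≤ 30, return 15 + 17 + 4 = 36.
Best is Orion, Sirius, and Altair with total return 37.

37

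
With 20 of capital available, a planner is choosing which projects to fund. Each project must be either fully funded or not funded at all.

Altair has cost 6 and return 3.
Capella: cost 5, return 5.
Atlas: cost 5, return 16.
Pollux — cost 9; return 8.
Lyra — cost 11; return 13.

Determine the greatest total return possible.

29

This is a 0-1 knapsack instance.
Allowing fractional choices, the relaxed optimum would be about 33.0, but projects are indivisible.
Atlas + Lyra: cost 5 + 11 = 16 ≤ 20, return 16 + 13 = 29.
Altair + Atlas + Pollux: cost 6 + 5 + 9 = 20 ≤ 20, return 3 + 16 + 8 = 27.
Capella + Atlas + Pollux: cost 5 + 5 + 9 = 19 ≤ 20, return 5 + 16 + 8 = 29.
The maximum return is 29; one optimal choice is Atlas and Lyra.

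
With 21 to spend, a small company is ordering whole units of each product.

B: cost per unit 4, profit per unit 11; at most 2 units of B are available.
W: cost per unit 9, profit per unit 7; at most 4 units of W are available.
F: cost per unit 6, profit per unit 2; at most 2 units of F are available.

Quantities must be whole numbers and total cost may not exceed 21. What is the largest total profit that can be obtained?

2×B and 2×F: cost 20 ≤ 21, profit 2·11 + 2·2 = 26.
2×B and 1×W: cost 17 ≤ 21, profit 2·11 + 1·7 = 29.
Best is 29.

29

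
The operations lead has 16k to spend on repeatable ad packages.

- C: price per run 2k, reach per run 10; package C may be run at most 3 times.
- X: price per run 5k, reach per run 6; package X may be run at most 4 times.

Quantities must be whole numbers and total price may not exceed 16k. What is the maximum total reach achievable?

42

3×C and 2×X: price 16 ≤ 16, reach 3·10 + 2·6 = 42.
3×C and 1×X: price 11 ≤ 16, reach 3·10 + 1·6 = 36.
Best is 42.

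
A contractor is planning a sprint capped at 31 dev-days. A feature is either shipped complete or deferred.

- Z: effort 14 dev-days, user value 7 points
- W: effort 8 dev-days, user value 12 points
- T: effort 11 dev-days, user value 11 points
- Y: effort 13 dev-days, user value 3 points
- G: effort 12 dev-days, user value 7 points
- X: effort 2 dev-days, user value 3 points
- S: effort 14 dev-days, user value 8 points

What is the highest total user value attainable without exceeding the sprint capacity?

Take W, T, and G: effort 8 + 11 + 12 = 31 ≤ 31, user value 12 + 11 + 7 = 30.
No other feasible combination does better.

30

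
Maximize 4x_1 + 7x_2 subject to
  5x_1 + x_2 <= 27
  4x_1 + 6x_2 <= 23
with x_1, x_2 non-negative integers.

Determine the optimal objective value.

25

(x_1,x_2)=(1,3): 5·1+1·3=8≤27, 4·1+6·3=22≤23, objective 25.
(x_1,x_2)=(2,2): 5·2+1·2=12≤27, 4·2+6·2=20≤23, objective 22.
(x_1,x_2)=(0,3): 5·0+1·3=3≤27, 4·0+6·3=18≤23, objective 21.
No feasible integer point exceeds 25.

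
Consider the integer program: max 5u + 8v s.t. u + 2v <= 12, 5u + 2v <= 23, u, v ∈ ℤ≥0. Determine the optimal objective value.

(u,v)=(2,5): 1·2+2·5=12≤12, 5·2+2·5=20≤23, objective 50.
(u,v)=(3,4): 1·3+2·4=11≤12, 5·3+2·4=23≤23, objective 47.
No feasible integer point exceeds 50.

50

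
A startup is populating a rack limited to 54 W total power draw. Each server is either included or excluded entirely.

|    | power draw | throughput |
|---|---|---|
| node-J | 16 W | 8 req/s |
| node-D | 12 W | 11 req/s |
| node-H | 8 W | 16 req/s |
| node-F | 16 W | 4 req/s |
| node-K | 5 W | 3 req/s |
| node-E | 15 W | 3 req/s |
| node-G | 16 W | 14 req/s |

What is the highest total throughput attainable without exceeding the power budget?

This is an integer program with binary decision variables.
Allowing fractional choices, the relaxed optimum would be about 50.5, but servers are indivisible.
node-D + node-H + node-K + node-G: power draw 12 + 8 + 5 + 16 = 41 ≤ 54, throughput 11 + 16 + 3 + 14 = 44.
node-J + node-D + node-H + node-G: power draw 16 + 12 + 8 + 16 = 52 ≤ 54, throughput 8 + 11 + 16 + 14 = 49.
node-D + node-H + node-F + node-G: power draw 12 + 8 + 16 + 16 = 52 ≤ 54, throughput 11 + 16 + 4 + 14 = 45.
Best is node-J, node-D, node-H, and node-G with total throughput 49.

49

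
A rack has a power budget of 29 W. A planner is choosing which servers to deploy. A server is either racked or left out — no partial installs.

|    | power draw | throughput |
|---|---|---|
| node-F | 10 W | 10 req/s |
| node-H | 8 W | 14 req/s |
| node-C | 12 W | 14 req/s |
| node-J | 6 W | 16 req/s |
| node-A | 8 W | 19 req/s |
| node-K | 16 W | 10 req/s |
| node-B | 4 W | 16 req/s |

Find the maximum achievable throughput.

65

This is a 0-1 knapsack instance.
node-F + node-J + node-A + node-B: power draw 10 + 6 + 8 + 4 = 28 ≤ 29, throughput 10 + 16 + 19 + 16 = 61.
node-F + node-H + node-J + node-B: power draw 10 + 8 + 6 + 4 = 28 ≤ 29, throughput 10 + 14 + 16 + 16 = 56.
node-H + node-J + node-A + node-B: power draw 8 + 6 + 8 + 4 = 26 ≤ 29, throughput 14 + 16 + 19 + 16 = 65.
Best is node-H, node-J, node-A, and node-B with total throughput 65.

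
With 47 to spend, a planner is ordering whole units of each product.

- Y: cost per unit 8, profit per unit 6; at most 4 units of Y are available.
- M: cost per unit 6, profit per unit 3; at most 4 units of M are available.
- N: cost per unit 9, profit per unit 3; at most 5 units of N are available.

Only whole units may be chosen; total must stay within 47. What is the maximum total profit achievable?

This is a bounded integer knapsack.
4×Y and 2×M: cost 44 ≤ 47, profit 4·6 + 2·3 = 30.
4×Y, 1×M, and 1×N: cost 47 ≤ 47, profit 4·6 + 1·3 + 1·3 = 30.
Best is 30.

30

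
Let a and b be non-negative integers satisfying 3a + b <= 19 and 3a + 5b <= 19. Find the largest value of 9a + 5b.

The continuous relaxation peaks at (6.33, 0) with value 57.00; rounding to a feasible lattice point costs some objective.
(a,b)=(6,0): 3·6+1·0=18≤19, 3·6+5·0=18≤19, objective 54.
(a,b)=(5,0): 3·5+1·0=15≤19, 3·5+5·0=15≤19, objective 45.
Maximum is 54 at (a,b)=(6,0).

54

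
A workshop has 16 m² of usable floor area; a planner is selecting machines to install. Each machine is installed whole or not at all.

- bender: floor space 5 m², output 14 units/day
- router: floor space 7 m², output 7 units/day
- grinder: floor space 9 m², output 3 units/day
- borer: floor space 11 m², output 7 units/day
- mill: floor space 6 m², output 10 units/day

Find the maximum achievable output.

Treat it as a binary knapsack problem.
bender + router: floor space 5 + 7 = 12 ≤ 16, output 14 + 7 = 21.
bender + borer: floor space 5 + 11 = 16 ≤ 16, output 14 + 7 = 21.
bender + mill: floor space 5 + 6 = 11 ≤ 16, output 14 + 10 = 24.
Best is bender and mill with total output 24.

24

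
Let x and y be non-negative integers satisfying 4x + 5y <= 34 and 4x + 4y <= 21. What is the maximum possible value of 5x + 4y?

The continuous relaxation peaks at (5.25, 0) with value 26.25; rounding to a feasible lattice point costs some objective.
(x,y)=(5,0): 4·5+5·0=20≤34, 4·5+4·0=20≤21, objective 25.
(x,y)=(4,1): 4·4+5·1=21≤34, 4·4+4·1=20≤21, objective 24.
(x,y)=(4,0): 4·4+5·0=16≤34, 4·4+4·0=16≤21, objective 20.
No feasible integer point exceeds 25.

25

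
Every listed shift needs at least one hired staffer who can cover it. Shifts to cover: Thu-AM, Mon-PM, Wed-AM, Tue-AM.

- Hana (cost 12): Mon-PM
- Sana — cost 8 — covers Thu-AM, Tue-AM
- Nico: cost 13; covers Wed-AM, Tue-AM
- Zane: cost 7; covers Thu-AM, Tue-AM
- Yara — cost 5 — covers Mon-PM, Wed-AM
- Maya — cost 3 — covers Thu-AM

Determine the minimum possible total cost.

The greedy cost-per-new-shift heuristic would pick Yara, Maya, and Zane for 15, but a cheaper cover exists.
Choose Zane and Yara: together they cover Thu-AM, Mon-PM, Wed-AM, Tue-AM — every shift.
Total cost: 7 + 5 = 12.
No cover costs less than 12.

12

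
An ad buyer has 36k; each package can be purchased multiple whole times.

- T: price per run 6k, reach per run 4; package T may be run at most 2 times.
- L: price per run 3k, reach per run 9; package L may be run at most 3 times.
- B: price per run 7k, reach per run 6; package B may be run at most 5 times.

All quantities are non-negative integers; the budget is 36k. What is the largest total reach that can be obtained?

Take 1×T, 3×L, and 3×B: price 36 ≤ 36, reach 1·4 + 3·9 + 3·6 = 49.
L has the best ratio (9/3) and is taken to its limit of 3; remaining capacity is filled optimally with the others.

49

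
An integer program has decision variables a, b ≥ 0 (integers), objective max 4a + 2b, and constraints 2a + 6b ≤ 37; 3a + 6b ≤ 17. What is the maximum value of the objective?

(a,b)=(5,0): 2·5+6·0=10≤37, 3·5+6·0=15≤17, objective 20.
(a,b)=(4,0): 2·4+6·0=8≤37, 3·4+6·0=12≤17, objective 16.
The best lattice point is (5,0), giving 20.

20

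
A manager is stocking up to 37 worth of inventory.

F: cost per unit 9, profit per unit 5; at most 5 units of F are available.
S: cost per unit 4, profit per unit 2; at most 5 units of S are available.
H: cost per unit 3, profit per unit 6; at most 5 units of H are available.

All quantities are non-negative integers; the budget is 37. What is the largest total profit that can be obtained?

42

H has the best ratio (6/3); taking only H gives at most 5×6 = 30 (stopped by the supply cap of 5).
Mixing does better — 2×F, 1×S, and 5×H: cost 37 ≤ 37, profit 2·5 + 1·2 + 5·6 = 42.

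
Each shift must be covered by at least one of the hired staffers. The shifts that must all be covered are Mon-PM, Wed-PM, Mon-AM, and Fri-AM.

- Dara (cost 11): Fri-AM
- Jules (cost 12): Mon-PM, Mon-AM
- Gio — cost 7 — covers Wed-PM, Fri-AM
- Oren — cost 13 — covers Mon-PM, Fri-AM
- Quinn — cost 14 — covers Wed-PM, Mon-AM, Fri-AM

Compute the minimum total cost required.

This is a weighted set-cover instance.
Choose Jules and Gio: together they cover Mon-PM, Wed-PM, Mon-AM, Fri-AM — every shift.
Total cost: 12 + 7 = 19.

19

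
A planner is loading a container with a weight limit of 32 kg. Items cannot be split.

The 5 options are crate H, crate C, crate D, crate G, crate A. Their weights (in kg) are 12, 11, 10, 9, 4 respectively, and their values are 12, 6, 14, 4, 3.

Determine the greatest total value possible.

Treat it as a binary knapsack problem.
Allowing fractional choices, the relaxed optimum would be about 32.3, but items are indivisible.
crate H + crate D + crate A: weight 12 + 10 + 4 = 26 ≤ 32, value 12 + 14 + 3 = 29.
crate H + crate D + crate G: weight 12 + 10 + 9 = 31 ≤ 32, value 12 + 14 + 4 = 30.
Best is crate H, crate D, and crate G with total value 30.

30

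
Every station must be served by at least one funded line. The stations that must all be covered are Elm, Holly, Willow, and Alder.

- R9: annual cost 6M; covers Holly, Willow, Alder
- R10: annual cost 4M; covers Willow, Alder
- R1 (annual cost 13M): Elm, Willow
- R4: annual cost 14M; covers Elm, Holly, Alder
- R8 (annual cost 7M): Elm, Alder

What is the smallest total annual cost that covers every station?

13

This is an integer covering problem.
Choose R9 and R8: together they cover Elm, Holly, Willow, Alder — every station.
Total annual cost: 6 + 7 = 13.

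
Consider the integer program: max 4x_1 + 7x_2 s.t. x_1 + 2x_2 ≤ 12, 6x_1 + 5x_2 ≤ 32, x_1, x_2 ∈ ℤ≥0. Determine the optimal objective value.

(x_1,x_2)=(0,6): 1·0+2·6=12≤12, 6·0+5·6=30≤32, objective 42.
(x_1,x_2)=(1,5): 1·1+2·5=11≤12, 6·1+5·5=31≤32, objective 39.
(x_1,x_2)=(0,5): 1·0+2·5=10≤12, 6·0+5·5=25≤32, objective 35.
No feasible integer point exceeds 42.

42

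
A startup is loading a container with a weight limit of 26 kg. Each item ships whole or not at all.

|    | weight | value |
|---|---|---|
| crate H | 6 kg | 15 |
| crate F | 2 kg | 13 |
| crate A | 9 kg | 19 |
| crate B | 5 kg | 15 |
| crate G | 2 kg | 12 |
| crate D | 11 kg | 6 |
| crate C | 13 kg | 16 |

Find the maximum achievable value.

Treat it as a binary knapsack problem.
Take crate H, crate F, crate A, crate B, and crate G: weight 6 + 2 + 9 + 5 + 2 = 24 ≤ 26, value 15 + 13 + 19 + 15 + 12 = 74.
No other feasible combination does better.

74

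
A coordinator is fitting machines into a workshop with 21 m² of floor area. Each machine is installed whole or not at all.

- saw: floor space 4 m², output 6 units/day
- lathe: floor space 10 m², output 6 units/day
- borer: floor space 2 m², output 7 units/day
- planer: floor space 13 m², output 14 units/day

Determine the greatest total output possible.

27

saw + borer + planer: floor space 4 + 2 + 13 = 19 ≤ 21, output 6 + 7 + 14 = 27.
saw + planer: floor space 4 + 13 = 17 ≤ 21, output 6 + 14 = 20.
borer + planer: floor space 2 + 13 = 15 ≤ 21, output 7 + 14 = 21.
Best is saw, borer, and planer with total output 27.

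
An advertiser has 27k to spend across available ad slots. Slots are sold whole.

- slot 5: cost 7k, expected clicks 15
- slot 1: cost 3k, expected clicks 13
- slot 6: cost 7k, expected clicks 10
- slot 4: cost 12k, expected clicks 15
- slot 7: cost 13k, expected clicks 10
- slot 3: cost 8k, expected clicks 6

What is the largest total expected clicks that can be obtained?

44

Take slot 5, slot 1, slot 6, and slot 3: cost 7 + 3 + 7 + 8 = 25 ≤ 27, expected clicks 15 + 13 + 10 + 6 = 44.
No other feasible combination does better.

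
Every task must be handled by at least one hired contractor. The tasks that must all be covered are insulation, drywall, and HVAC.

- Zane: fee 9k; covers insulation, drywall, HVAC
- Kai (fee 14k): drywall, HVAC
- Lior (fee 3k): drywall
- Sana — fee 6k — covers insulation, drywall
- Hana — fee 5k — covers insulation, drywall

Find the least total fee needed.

This is an integer covering problem.
The greedy cost-per-new-task heuristic would pick Hana and Zane for 14, but a cheaper cover exists.
Zane alone covers insulation, drywall, HVAC — every task.
Total fee: 9.
No cover costs less than 9.

9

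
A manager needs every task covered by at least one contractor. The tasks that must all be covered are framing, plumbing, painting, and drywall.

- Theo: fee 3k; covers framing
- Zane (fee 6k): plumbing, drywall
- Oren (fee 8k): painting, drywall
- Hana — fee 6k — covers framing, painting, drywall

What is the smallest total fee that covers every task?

12

Choose Zane and Hana: together they cover framing, plumbing, painting, drywall — every task.
Total fee: 6 + 6 = 12.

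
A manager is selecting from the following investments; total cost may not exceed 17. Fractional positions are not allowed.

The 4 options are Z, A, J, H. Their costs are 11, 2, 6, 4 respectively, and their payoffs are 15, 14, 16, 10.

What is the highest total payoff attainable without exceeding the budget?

Allowing fractional choices, the relaxed optimum would be about 46.8, but investments are indivisible.
Z + A + H: cost 11 + 2 + 4 = 17 ≤ 17, payoff 15 + 14 + 10 = 39.
A + J + H: cost 2 + 6 + 4 = 12 ≤ 17, payoff 14 + 16 + 10 = 40.
Z + J: cost 11 + 6 = 17 ≤ 17, payoff 15 + 16 = 31.
Best is A, J, and H with total payoff 40.

40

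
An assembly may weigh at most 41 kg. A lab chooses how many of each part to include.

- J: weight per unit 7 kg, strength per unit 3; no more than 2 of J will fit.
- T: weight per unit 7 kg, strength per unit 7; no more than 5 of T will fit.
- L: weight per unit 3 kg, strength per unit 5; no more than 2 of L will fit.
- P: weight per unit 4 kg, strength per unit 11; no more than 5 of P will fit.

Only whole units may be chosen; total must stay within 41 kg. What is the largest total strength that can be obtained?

Take 2×T, 2×L, and 5×P: weight 40 ≤ 41, strength 2·7 + 2·5 + 5·11 = 79.
P has the best ratio (11/4) and is taken to its limit of 5; remaining capacity is filled optimally with the others.

79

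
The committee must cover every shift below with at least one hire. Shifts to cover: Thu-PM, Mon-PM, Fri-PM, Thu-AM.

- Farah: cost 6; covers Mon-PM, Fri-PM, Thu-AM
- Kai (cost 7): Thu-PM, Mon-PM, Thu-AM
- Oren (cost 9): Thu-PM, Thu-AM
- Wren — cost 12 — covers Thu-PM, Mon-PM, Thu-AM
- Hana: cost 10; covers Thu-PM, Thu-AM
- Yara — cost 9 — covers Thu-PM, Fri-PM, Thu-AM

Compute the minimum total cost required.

13

Choose Farah and Kai: together they cover Thu-PM, Mon-PM, Fri-PM, Thu-AM — every shift.
Total cost: 6 + 7 = 13.
No cover costs less than 13.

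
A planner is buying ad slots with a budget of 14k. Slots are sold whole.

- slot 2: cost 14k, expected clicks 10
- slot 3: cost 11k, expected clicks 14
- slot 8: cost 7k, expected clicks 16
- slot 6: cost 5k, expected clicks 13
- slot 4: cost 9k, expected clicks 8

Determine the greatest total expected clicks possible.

slot 8: cost 7 ≤ 14, expected clicks 16.
slot 6 + slot 4: cost 5 + 9 = 14 ≤ 14, expected clicks 13 + 8 = 21.
slot 8 + slot 6: cost 7 + 5 = 12 ≤ 14, expected clicks 16 + 13 = 29.
Best is slot 8 and slot 6 with total expected clicks 29.

29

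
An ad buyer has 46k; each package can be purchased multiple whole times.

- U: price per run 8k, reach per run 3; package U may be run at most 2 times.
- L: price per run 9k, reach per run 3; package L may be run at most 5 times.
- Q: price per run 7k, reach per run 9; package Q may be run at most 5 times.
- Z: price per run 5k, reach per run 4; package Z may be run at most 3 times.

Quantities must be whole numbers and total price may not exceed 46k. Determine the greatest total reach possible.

Q has the best ratio (9/7); taking only Q gives at most 5×9 = 45 (stopped by the supply cap of 5).
Mixing does better — 5×Q and 2×Z: price 45 ≤ 46, reach 5·9 + 2·4 = 53.

53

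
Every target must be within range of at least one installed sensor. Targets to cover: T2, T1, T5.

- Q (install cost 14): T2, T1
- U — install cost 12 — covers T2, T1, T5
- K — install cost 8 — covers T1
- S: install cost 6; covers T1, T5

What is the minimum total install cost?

The greedy cost-per-new-target heuristic would pick S and U for 18, but a cheaper cover exists.
U alone covers T2, T1, T5 — every target.
Total install cost: 12.
No cover costs less than 12.

12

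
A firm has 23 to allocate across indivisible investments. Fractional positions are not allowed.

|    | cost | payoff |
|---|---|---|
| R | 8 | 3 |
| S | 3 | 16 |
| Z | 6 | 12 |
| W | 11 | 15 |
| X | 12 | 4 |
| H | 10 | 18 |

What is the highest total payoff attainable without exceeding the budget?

46

This is a 0-1 knapsack instance.
Allowing fractional choices, the relaxed optimum would be about 51.5, but investments are indivisible.
S + Z + W: cost 3 + 6 + 11 = 20 ≤ 23, payoff 16 + 12 + 15 = 43.
R + S + H: cost 8 + 3 + 10 = 21 ≤ 23, payoff 3 + 16 + 18 = 37.
S + Z + H: cost 3 + 6 + 10 = 19 ≤ 23, payoff 16 + 12 + 18 = 46.
Best is S, Z, and H with total payoff 46.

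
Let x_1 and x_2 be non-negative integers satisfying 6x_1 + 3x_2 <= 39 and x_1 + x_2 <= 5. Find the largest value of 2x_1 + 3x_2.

(x_1,x_2)=(0,5): 6·0+3·5=15≤39, 1·0+1·5=5≤5, objective 15.
(x_1,x_2)=(1,4): 6·1+3·4=18≤39, 1·1+1·4=5≤5, objective 14.
(x_1,x_2)=(0,4): 6·0+3·4=12≤39, 1·0+1·4=4≤5, objective 12.
The best lattice point is (0,5), giving 15.

15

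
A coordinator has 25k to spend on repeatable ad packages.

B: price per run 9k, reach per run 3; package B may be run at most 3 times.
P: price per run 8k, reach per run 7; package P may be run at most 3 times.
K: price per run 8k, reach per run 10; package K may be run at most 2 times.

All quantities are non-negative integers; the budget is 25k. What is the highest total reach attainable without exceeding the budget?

Take 1×P and 2×K: price 24 ≤ 25, reach 1·7 + 2·10 = 27.
K has the best ratio (10/8) and is taken to its limit of 2; remaining capacity is filled optimally with the others.

27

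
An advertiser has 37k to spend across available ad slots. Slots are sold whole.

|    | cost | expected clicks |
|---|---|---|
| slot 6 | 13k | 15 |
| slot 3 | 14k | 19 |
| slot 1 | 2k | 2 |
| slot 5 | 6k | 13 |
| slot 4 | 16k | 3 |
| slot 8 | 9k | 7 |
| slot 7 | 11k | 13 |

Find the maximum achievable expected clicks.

49

This is a 0-1 knapsack instance.
Allowing fractional choices, the relaxed optimum would be about 51.9, but ad slots are indivisible.
slot 6 + slot 3 + slot 1 + slot 5: cost 13 + 14 + 2 + 6 = 35 ≤ 37, expected clicks 15 + 19 + 2 + 13 = 49.
slot 6 + slot 3 + slot 5: cost 13 + 14 + 6 = 33 ≤ 37, expected clicks 15 + 19 + 13 = 47.
slot 3 + slot 1 + slot 5 + slot 7: cost 14 + 2 + 6 + 11 = 33 ≤ 37, expected clicks 19 + 2 + 13 + 13 = 47.
Best is slot 6, slot 3, slot 1, and slot 5 with total expected clicks 49.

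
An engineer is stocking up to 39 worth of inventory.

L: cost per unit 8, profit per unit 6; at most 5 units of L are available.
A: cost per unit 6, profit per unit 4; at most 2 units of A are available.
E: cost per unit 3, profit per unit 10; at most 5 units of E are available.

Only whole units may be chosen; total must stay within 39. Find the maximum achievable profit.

Take 3×L and 5×E: cost 39 ≤ 39, profit 3·6 + 5·10 = 68.
E has the best ratio (10/3) and is taken to its limit of 5; remaining capacity is filled optimally with the others.

68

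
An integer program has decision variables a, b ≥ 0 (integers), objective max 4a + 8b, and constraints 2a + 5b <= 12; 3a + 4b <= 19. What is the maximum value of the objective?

24

(a,b)=(6,0): 2·6+5·0=12≤12, 3·6+4·0=18≤19, objective 24.
(a,b)=(5,0): 2·5+5·0=10≤12, 3·5+4·0=15≤19, objective 20.
No feasible integer point exceeds 24.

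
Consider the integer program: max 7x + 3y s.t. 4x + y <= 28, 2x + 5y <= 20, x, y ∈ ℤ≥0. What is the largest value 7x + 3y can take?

49

The continuous relaxation peaks at (6.67, 1.33) with value 50.67; rounding to a feasible lattice point costs some objective.
(x,y)=(7,0): 4·7+1·0=28≤28, 2·7+5·0=14≤20, objective 49.
(x,y)=(6,1): 4·6+1·1=25≤28, 2·6+5·1=17≤20, objective 45.
Maximum is 49 at (x,y)=(7,0).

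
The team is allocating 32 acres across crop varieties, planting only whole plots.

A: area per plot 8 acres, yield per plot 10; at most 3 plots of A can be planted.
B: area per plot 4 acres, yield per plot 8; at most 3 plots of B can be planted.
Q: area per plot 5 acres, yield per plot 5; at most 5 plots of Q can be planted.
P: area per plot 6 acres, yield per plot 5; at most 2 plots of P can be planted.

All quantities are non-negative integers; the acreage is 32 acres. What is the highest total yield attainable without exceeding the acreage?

46

B has the best ratio (8/4); taking only B gives at most 3×8 = 24 (stopped by the supply cap of 3).
Mixing does better — 3×A and 2×B: area 32 ≤ 32, yield 3·10 + 2·8 = 46.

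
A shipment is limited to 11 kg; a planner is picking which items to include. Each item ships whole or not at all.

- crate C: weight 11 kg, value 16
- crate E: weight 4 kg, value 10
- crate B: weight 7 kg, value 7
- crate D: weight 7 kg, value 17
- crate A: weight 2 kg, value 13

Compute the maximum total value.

30

Allowing fractional choices, the relaxed optimum would be about 35.1, but items are indivisible.
crate D + crate A: weight 7 + 2 = 9 ≤ 11, value 17 + 13 = 30.
crate E + crate A: weight 4 + 2 = 6 ≤ 11, value 10 + 13 = 23.
crate E + crate D: weight 4 + 7 = 11 ≤ 11, value 10 + 17 = 27.
Best is crate D and crate A with total value 30.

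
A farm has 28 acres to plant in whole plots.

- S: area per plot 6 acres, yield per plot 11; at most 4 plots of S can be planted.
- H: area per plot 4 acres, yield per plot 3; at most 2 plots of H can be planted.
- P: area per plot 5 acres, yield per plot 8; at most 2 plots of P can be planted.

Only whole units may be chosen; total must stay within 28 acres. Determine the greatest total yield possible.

49

4×S and 1×H: area 28 ≤ 28, yield 4·11 + 1·3 = 47.
3×S and 2×P: area 28 ≤ 28, yield 3·11 + 2·8 = 49.
Best is 49.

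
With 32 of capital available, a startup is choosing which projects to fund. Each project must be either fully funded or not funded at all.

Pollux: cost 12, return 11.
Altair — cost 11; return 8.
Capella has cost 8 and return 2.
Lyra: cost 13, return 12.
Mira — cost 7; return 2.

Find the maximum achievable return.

25

Take Pollux, Lyra, and Mira: cost 12 + 13 + 7 = 32 ≤ 32, return 11 + 12 + 2 = 25.
No other feasible combination does better.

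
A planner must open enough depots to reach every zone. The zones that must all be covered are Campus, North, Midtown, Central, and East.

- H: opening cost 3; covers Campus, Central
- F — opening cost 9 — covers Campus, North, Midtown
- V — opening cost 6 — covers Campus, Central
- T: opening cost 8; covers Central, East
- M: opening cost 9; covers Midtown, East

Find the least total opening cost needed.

This is an integer covering problem.
Choose F and T: together they cover Campus, North, Midtown, Central, East — every zone.
Total opening cost: 9 + 8 = 17.

17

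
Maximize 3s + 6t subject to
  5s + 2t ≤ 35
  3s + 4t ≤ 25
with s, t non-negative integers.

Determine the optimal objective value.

(s,t)=(0,6) is feasible, giving 36.
(s,t)=(1,5) is feasible, giving 33.
(s,t)=(0,5) is feasible, giving 30.
Maximum is 36 at (s,t)=(0,6).

36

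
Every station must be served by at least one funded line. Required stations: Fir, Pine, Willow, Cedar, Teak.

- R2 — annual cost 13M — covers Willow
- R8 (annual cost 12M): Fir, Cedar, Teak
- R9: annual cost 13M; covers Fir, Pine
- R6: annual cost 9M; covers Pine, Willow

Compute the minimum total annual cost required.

Choose R8 and R6: together they cover Fir, Pine, Willow, Cedar, Teak — every station.
Total annual cost: 12 + 9 = 21.
No cover costs less than 21.

21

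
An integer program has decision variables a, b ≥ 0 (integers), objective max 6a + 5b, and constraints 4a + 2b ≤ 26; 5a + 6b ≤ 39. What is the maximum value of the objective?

41

The continuous relaxation peaks at (5.57, 1.86) with value 42.71; rounding to a feasible lattice point costs some objective.
(a,b)=(6,1) is feasible, giving 41.
(a,b)=(5,2) is feasible, giving 40.
Maximum is 41 at (a,b)=(6,1).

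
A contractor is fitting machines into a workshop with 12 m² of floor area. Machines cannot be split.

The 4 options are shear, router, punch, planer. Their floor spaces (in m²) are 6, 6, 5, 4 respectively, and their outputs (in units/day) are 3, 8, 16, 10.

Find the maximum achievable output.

This is a 0-1 knapsack instance.
router + punch: floor space 6 + 5 = 11 ≤ 12, output 8 + 16 = 24.
punch + planer: floor space 5 + 4 = 9 ≤ 12, output 16 + 10 = 26.
Best is punch and planer with total output 26.

26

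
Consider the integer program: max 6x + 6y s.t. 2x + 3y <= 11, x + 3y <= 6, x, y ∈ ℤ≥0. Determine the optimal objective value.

Relaxing integrality, the LP optimum is 33.00 at (x,y) = (5.5, 0), which is not an integer point.
(x,y)=(5,0): 2·5+3·0=10≤11, 1·5+3·0=5≤6, objective 30.
(x,y)=(4,0): 2·4+3·0=8≤11, 1·4+3·0=4≤6, objective 24.
The best lattice point is (5,0), giving 30.

30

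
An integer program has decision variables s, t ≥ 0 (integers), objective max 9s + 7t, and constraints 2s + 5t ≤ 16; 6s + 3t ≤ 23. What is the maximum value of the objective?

34

(s,t)=(3,1): 2·3+5·1=11≤16, 6·3+3·1=21≤23, objective 34.
(s,t)=(2,2): 2·2+5·2=14≤16, 6·2+3·2=18≤23, objective 32.
(s,t)=(3,0): 2·3+5·0=6≤16, 6·3+3·0=18≤23, objective 27.
(s,t)=(2,1): 2·2+5·1=9≤16, 6·2+3·1=15≤23, objective 25.
Maximum is 34 at (s,t)=(3,1).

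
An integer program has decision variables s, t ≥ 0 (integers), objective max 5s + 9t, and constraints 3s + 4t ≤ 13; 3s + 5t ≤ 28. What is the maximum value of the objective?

27

(s,t)=(0,3) is feasible, giving 27.
(s,t)=(1,2) is feasible, giving 23.
(s,t)=(0,2) is feasible, giving 18.
No feasible integer point exceeds 27.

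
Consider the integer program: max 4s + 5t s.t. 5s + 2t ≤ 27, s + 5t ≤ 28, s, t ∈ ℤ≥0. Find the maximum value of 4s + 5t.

37

Relaxing integrality, the LP optimum is 38.30 at (s,t) = (3.43, 4.91), which is not an integer point.
(s,t)=(3,5): 5·3+2·5=25≤27, 1·3+5·5=28≤28, objective 37.
(s,t)=(2,5): 5·2+2·5=20≤27, 1·2+5·5=27≤28, objective 33.
(s,t)=(3,4): 5·3+2·4=23≤27, 1·3+5·4=23≤28, objective 32.
The best lattice point is (3,5), giving 37.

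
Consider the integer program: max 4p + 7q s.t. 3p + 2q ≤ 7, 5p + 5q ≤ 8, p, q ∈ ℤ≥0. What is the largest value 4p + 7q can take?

(p,q)=(0,1): 3·0+2·1=2≤7, 5·0+5·1=5≤8, objective 7.
(p,q)=(1,0): 3·1+2·0=3≤7, 5·1+5·0=5≤8, objective 4.
(p,q)=(0,0): 3·0+2·0=0≤7, 5·0+5·0=0≤8, objective 0.
Maximum is 7 at (p,q)=(0,1).

7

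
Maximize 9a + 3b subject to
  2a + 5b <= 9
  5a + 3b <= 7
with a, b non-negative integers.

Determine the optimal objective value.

9

Relaxing integrality, the LP optimum is 12.60 at (a,b) = (1.4, 0), which is not an integer point.
(a,b)=(1,0): 2·1+5·0=2≤9, 5·1+3·0=5≤7, objective 9.
(a,b)=(0,1): 2·0+5·1=5≤9, 5·0+3·1=3≤7, objective 3.
(a,b)=(0,0): 2·0+5·0=0≤9, 5·0+3·0=0≤7, objective 0.
The best lattice point is (1,0), giving 9.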